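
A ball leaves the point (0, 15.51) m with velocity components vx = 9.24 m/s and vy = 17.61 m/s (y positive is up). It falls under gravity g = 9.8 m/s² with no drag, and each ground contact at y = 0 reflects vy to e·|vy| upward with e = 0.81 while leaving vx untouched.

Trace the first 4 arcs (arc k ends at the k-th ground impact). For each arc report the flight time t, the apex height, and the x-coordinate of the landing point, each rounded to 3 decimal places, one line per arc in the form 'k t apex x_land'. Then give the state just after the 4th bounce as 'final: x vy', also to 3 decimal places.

Arc 1: start y=15.510, vy=17.610 → t=4.326, apex=31.332, x_land=39.969, impact vy=-24.781
  bounce: vy ← 0.81·24.781 = 20.073
Arc 2: start y=0.000, vy=20.073 → t=4.096, apex=20.557, x_land=77.820, impact vy=-20.073
  bounce: vy ← 0.81·20.073 = 16.259
Arc 3: start y=0.000, vy=16.259 → t=3.318, apex=13.487, x_land=108.480, impact vy=-16.259
  bounce: vy ← 0.81·16.259 = 13.170
Arc 4: start y=0.000, vy=13.170 → t=2.688, apex=8.849, x_land=133.314, impact vy=-13.170
  bounce: vy ← 0.81·13.170 = 10.667

1 4.326 31.332 39.969
2 4.096 20.557 77.820
3 3.318 13.487 108.480
4 2.688 8.849 133.314
final: 133.314 10.667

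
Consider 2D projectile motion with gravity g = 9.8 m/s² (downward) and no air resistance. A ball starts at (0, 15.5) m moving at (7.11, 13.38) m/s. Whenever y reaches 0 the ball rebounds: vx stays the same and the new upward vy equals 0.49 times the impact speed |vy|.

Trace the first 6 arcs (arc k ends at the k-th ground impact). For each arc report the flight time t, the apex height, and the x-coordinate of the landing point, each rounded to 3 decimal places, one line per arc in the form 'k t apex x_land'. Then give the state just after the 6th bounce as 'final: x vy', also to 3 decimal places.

Arc 1: start y=15.500, vy=13.380 → t=3.607, apex=24.634, x_land=25.649, impact vy=-21.973
  bounce: vy ← 0.49·21.973 = 10.767
Arc 2: start y=0.000, vy=10.767 → t=2.197, apex=5.915, x_land=41.272, impact vy=-10.767
  bounce: vy ← 0.49·10.767 = 5.276
Arc 3: start y=0.000, vy=5.276 → t=1.077, apex=1.420, x_land=48.927, impact vy=-5.276
  bounce: vy ← 0.49·5.276 = 2.585
Arc 4: start y=0.000, vy=2.585 → t=0.528, apex=0.341, x_land=52.678, impact vy=-2.585
  bounce: vy ← 0.49·2.585 = 1.267
Arc 5: start y=0.000, vy=1.267 → t=0.259, apex=0.082, x_land=54.517, impact vy=-1.267
  bounce: vy ← 0.49·1.267 = 0.621
Arc 6: start y=0.000, vy=0.621 → t=0.127, apex=0.020, x_land=55.417, impact vy=-0.621
  bounce: vy ← 0.49·0.621 = 0.304

1 3.607 24.634 25.649
2 2.197 5.915 41.272
3 1.077 1.420 48.927
4 0.528 0.341 52.678
5 0.259 0.082 54.517
6 0.127 0.020 55.417
final: 55.417 0.304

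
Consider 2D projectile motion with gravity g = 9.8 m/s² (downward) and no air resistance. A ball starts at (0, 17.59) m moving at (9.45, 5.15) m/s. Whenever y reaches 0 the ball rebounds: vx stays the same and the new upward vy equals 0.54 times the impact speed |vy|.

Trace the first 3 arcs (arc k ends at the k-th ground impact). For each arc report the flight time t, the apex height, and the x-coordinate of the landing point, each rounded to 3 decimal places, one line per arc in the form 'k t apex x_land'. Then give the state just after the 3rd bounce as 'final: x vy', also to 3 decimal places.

1 2.492 18.943 23.547
2 2.123 5.524 43.614
3 1.147 1.611 54.450
final: 54.450 3.034

Arc 1: start y=17.590, vy=5.150 → t=2.492, apex=18.943, x_land=23.547, impact vy=-19.269
  bounce: vy ← 0.54·19.269 = 10.405
Arc 2: start y=0.000, vy=10.405 → t=2.123, apex=5.524, x_land=43.614, impact vy=-10.405
  bounce: vy ← 0.54·10.405 = 5.619
Arc 3: start y=0.000, vy=5.619 → t=1.147, apex=1.611, x_land=54.450, impact vy=-5.619
  bounce: vy ← 0.54·5.619 = 3.034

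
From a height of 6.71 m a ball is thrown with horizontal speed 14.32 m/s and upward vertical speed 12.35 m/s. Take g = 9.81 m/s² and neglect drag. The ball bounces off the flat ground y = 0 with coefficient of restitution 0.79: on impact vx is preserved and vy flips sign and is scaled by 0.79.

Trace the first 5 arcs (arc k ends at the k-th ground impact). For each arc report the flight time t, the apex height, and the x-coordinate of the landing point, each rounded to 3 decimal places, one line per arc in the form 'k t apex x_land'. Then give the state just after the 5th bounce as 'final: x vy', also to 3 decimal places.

1 2.977 14.484 42.635
2 2.715 9.039 81.515
3 2.145 5.641 112.230
4 1.694 3.521 136.494
5 1.339 2.197 155.664
final: 155.664 5.187

Arc 1: start y=6.710, vy=12.350 → t=2.977, apex=14.484, x_land=42.635, impact vy=-16.857
  bounce: vy ← 0.79·16.857 = 13.317
Arc 2: start y=0.000, vy=13.317 → t=2.715, apex=9.039, x_land=81.515, impact vy=-13.317
  bounce: vy ← 0.79·13.317 = 10.521
Arc 3: start y=0.000, vy=10.521 → t=2.145, apex=5.641, x_land=112.230, impact vy=-10.521
  bounce: vy ← 0.79·10.521 = 8.311
Arc 4: start y=0.000, vy=8.311 → t=1.694, apex=3.521, x_land=136.494, impact vy=-8.311
  bounce: vy ← 0.79·8.311 = 6.566
Arc 5: start y=0.000, vy=6.566 → t=1.339, apex=2.197, x_land=155.664, impact vy=-6.566
  bounce: vy ← 0.79·6.566 = 5.187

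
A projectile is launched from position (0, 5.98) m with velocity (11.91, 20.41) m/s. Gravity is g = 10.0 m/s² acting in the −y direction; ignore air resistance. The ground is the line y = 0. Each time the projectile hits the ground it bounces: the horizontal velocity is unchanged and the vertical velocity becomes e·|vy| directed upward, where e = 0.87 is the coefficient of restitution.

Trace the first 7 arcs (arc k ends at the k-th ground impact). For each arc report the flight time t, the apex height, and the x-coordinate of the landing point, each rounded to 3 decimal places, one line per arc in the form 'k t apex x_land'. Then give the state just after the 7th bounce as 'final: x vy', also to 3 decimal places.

Arc 1: start y=5.980, vy=20.410 → t=4.357, apex=26.808, x_land=51.886, impact vy=-23.155
  bounce: vy ← 0.87·23.155 = 20.145
Arc 2: start y=0.000, vy=20.145 → t=4.029, apex=20.291, x_land=99.872, impact vy=-20.145
  bounce: vy ← 0.87·20.145 = 17.526
Arc 3: start y=0.000, vy=17.526 → t=3.505, apex=15.358, x_land=141.619, impact vy=-17.526
  bounce: vy ← 0.87·17.526 = 15.248
Arc 4: start y=0.000, vy=15.248 → t=3.050, apex=11.625, x_land=177.940, impact vy=-15.248
  bounce: vy ← 0.87·15.248 = 13.266
Arc 5: start y=0.000, vy=13.266 → t=2.653, apex=8.799, x_land=209.539, impact vy=-13.266
  bounce: vy ← 0.87·13.266 = 11.541
Arc 6: start y=0.000, vy=11.541 → t=2.308, apex=6.660, x_land=237.029, impact vy=-11.541
  bounce: vy ← 0.87·11.541 = 10.041
Arc 7: start y=0.000, vy=10.041 → t=2.008, apex=5.041, x_land=260.946, impact vy=-10.041
  bounce: vy ← 0.87·10.041 = 8.735

1 4.357 26.808 51.886
2 4.029 20.291 99.872
3 3.505 15.358 141.619
4 3.050 11.625 177.940
5 2.653 8.799 209.539
6 2.308 6.660 237.029
7 2.008 5.041 260.946
final: 260.946 8.735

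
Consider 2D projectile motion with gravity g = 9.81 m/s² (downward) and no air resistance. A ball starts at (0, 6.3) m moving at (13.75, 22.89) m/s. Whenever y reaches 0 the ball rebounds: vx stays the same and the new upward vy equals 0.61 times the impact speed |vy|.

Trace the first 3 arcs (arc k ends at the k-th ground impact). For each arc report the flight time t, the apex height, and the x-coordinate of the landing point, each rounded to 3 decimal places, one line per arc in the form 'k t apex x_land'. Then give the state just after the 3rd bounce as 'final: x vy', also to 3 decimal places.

Arc 1: start y=6.300, vy=22.890 → t=4.927, apex=33.005, x_land=67.751, impact vy=-25.447
  bounce: vy ← 0.61·25.447 = 15.523
Arc 2: start y=0.000, vy=15.523 → t=3.165, apex=12.281, x_land=111.265, impact vy=-15.523
  bounce: vy ← 0.61·15.523 = 9.469
Arc 3: start y=0.000, vy=9.469 → t=1.930, apex=4.570, x_land=137.809, impact vy=-9.469
  bounce: vy ← 0.61·9.469 = 5.776

1 4.927 33.005 67.751
2 3.165 12.281 111.265
3 1.930 4.570 137.809
final: 137.809 5.776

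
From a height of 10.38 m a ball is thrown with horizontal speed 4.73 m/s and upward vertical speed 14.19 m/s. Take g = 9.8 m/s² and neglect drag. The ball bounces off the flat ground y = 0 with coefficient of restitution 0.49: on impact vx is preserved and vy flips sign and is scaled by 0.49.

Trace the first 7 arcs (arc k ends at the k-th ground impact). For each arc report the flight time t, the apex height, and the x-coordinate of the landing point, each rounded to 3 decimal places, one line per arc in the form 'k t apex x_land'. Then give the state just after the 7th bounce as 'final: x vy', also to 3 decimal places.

1 3.501 20.653 16.560
2 2.012 4.959 26.076
3 0.986 1.191 30.739
4 0.483 0.286 33.024
5 0.237 0.069 34.144
6 0.116 0.016 34.693
7 0.057 0.004 34.961
final: 34.961 0.136

Arc 1: start y=10.380, vy=14.190 → t=3.501, apex=20.653, x_land=16.560, impact vy=-20.120
  bounce: vy ← 0.49·20.120 = 9.859
Arc 2: start y=0.000, vy=9.859 → t=2.012, apex=4.959, x_land=26.076, impact vy=-9.859
  bounce: vy ← 0.49·9.859 = 4.831
Arc 3: start y=0.000, vy=4.831 → t=0.986, apex=1.191, x_land=30.739, impact vy=-4.831
  bounce: vy ← 0.49·4.831 = 2.367
Arc 4: start y=0.000, vy=2.367 → t=0.483, apex=0.286, x_land=33.024, impact vy=-2.367
  bounce: vy ← 0.49·2.367 = 1.160
Arc 5: start y=0.000, vy=1.160 → t=0.237, apex=0.069, x_land=34.144, impact vy=-1.160
  bounce: vy ← 0.49·1.160 = 0.568
Arc 6: start y=0.000, vy=0.568 → t=0.116, apex=0.016, x_land=34.693, impact vy=-0.568
  bounce: vy ← 0.49·0.568 = 0.278
Arc 7: start y=0.000, vy=0.278 → t=0.057, apex=0.004, x_land=34.961, impact vy=-0.278
  bounce: vy ← 0.49·0.278 = 0.136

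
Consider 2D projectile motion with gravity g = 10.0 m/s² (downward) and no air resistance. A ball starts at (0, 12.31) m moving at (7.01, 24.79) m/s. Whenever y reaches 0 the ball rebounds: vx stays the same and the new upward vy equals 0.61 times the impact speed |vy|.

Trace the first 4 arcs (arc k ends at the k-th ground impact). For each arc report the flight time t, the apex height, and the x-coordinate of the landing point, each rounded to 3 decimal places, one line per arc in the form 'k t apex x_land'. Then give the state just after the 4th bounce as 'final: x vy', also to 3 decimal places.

1 5.413 43.037 37.944
2 3.579 16.014 63.035
3 2.183 5.959 78.340
4 1.332 2.217 87.677
final: 87.677 4.062

Arc 1: start y=12.310, vy=24.790 → t=5.413, apex=43.037, x_land=37.944, impact vy=-29.338
  bounce: vy ← 0.61·29.338 = 17.896
Arc 2: start y=0.000, vy=17.896 → t=3.579, apex=16.014, x_land=63.035, impact vy=-17.896
  bounce: vy ← 0.61·17.896 = 10.917
Arc 3: start y=0.000, vy=10.917 → t=2.183, apex=5.959, x_land=78.340, impact vy=-10.917
  bounce: vy ← 0.61·10.917 = 6.659
Arc 4: start y=0.000, vy=6.659 → t=1.332, apex=2.217, x_land=87.677, impact vy=-6.659
  bounce: vy ← 0.61·6.659 = 4.062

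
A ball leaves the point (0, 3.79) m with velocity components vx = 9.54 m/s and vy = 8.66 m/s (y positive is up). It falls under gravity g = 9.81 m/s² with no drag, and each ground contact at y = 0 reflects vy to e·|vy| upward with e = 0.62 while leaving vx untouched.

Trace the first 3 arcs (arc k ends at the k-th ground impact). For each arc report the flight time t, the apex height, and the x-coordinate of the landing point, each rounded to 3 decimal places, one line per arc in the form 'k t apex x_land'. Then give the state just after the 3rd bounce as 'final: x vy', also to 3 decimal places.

Arc 1: start y=3.790, vy=8.660 → t=2.129, apex=7.612, x_land=20.306, impact vy=-12.221
  bounce: vy ← 0.62·12.221 = 7.577
Arc 2: start y=0.000, vy=7.577 → t=1.545, apex=2.926, x_land=35.043, impact vy=-7.577
  bounce: vy ← 0.62·7.577 = 4.698
Arc 3: start y=0.000, vy=4.698 → t=0.958, apex=1.125, x_land=44.180, impact vy=-4.698
  bounce: vy ← 0.62·4.698 = 2.913

1 2.129 7.612 20.306
2 1.545 2.926 35.043
3 0.958 1.125 44.180
final: 44.180 2.913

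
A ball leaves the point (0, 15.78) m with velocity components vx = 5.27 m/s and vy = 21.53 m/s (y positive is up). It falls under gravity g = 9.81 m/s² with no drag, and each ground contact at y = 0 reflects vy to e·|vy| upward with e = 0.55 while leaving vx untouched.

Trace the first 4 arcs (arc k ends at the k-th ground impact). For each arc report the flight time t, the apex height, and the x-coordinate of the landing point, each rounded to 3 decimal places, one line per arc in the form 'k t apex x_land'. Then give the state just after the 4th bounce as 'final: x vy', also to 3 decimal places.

1 5.029 39.406 26.503
2 3.118 11.920 42.934
3 1.715 3.606 51.971
4 0.943 1.091 56.942
final: 56.942 2.544

Arc 1: start y=15.780, vy=21.530 → t=5.029, apex=39.406, x_land=26.503, impact vy=-27.805
  bounce: vy ← 0.55·27.805 = 15.293
Arc 2: start y=0.000, vy=15.293 → t=3.118, apex=11.920, x_land=42.934, impact vy=-15.293
  bounce: vy ← 0.55·15.293 = 8.411
Arc 3: start y=0.000, vy=8.411 → t=1.715, apex=3.606, x_land=51.971, impact vy=-8.411
  bounce: vy ← 0.55·8.411 = 4.626
Arc 4: start y=0.000, vy=4.626 → t=0.943, apex=1.091, x_land=56.942, impact vy=-4.626
  bounce: vy ← 0.55·4.626 = 2.544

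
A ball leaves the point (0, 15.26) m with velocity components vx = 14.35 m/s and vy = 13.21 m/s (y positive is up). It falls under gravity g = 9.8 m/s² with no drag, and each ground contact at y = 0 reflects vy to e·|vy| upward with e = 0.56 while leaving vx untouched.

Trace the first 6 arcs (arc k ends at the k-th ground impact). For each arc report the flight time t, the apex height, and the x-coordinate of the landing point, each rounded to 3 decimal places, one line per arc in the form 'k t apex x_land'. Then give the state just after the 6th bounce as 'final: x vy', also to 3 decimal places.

Arc 1: start y=15.260, vy=13.210 → t=3.569, apex=24.163, x_land=51.210, impact vy=-21.762
  bounce: vy ← 0.56·21.762 = 12.187
Arc 2: start y=0.000, vy=12.187 → t=2.487, apex=7.578, x_land=86.900, impact vy=-12.187
  bounce: vy ← 0.56·12.187 = 6.825
Arc 3: start y=0.000, vy=6.825 → t=1.393, apex=2.376, x_land=106.886, impact vy=-6.825
  bounce: vy ← 0.56·6.825 = 3.822
Arc 4: start y=0.000, vy=3.822 → t=0.780, apex=0.745, x_land=118.079, impact vy=-3.822
  bounce: vy ← 0.56·3.822 = 2.140
Arc 5: start y=0.000, vy=2.140 → t=0.437, apex=0.234, x_land=124.347, impact vy=-2.140
  bounce: vy ← 0.56·2.140 = 1.199
Arc 6: start y=0.000, vy=1.199 → t=0.245, apex=0.073, x_land=127.857, impact vy=-1.199
  bounce: vy ← 0.56·1.199 = 0.671

1 3.569 24.163 51.210
2 2.487 7.578 86.900
3 1.393 2.376 106.886
4 0.780 0.745 118.079
5 0.437 0.234 124.347
6 0.245 0.073 127.857
final: 127.857 0.671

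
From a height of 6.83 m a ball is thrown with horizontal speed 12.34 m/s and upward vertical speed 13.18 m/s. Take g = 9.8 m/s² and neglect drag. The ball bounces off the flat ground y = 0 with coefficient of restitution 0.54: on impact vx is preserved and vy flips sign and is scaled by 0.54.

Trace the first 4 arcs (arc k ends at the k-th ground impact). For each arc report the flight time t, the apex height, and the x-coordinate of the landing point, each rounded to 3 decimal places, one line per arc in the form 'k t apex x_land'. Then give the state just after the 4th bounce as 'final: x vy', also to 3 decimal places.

1 3.134 15.693 38.680
2 1.933 4.576 62.530
3 1.044 1.334 75.409
4 0.564 0.389 82.364
final: 82.364 1.491

Arc 1: start y=6.830, vy=13.180 → t=3.134, apex=15.693, x_land=38.680, impact vy=-17.538
  bounce: vy ← 0.54·17.538 = 9.471
Arc 2: start y=0.000, vy=9.471 → t=1.933, apex=4.576, x_land=62.530, impact vy=-9.471
  bounce: vy ← 0.54·9.471 = 5.114
Arc 3: start y=0.000, vy=5.114 → t=1.044, apex=1.334, x_land=75.409, impact vy=-5.114
  bounce: vy ← 0.54·5.114 = 2.762
Arc 4: start y=0.000, vy=2.762 → t=0.564, apex=0.389, x_land=82.364, impact vy=-2.762
  bounce: vy ← 0.54·2.762 = 1.491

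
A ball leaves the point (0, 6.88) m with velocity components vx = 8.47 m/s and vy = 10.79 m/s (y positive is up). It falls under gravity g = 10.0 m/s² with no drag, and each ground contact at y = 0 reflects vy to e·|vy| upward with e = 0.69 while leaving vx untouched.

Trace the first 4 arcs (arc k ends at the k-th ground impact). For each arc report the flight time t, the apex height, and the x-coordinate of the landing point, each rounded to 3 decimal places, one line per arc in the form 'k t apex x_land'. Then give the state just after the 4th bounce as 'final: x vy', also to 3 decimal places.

Arc 1: start y=6.880, vy=10.790 → t=2.673, apex=12.701, x_land=22.639, impact vy=-15.938
  bounce: vy ← 0.69·15.938 = 10.997
Arc 2: start y=0.000, vy=10.997 → t=2.199, apex=6.047, x_land=41.268, impact vy=-10.997
  bounce: vy ← 0.69·10.997 = 7.588
Arc 3: start y=0.000, vy=7.588 → t=1.518, apex=2.879, x_land=54.122, impact vy=-7.588
  bounce: vy ← 0.69·7.588 = 5.236
Arc 4: start y=0.000, vy=5.236 → t=1.047, apex=1.371, x_land=62.992, impact vy=-5.236
  bounce: vy ← 0.69·5.236 = 3.613

1 2.673 12.701 22.639
2 2.199 6.047 41.268
3 1.518 2.879 54.122
4 1.047 1.371 62.992
final: 62.992 3.613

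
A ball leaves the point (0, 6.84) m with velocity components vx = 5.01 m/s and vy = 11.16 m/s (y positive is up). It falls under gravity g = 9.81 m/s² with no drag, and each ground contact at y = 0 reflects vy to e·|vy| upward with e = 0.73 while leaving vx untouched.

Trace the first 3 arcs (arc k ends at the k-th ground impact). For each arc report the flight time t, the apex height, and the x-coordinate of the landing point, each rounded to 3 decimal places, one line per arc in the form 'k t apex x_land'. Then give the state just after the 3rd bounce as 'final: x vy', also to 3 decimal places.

1 2.777 13.188 13.914
2 2.394 7.028 25.908
3 1.748 3.745 34.664
final: 34.664 6.258

Arc 1: start y=6.840, vy=11.160 → t=2.777, apex=13.188, x_land=13.914, impact vy=-16.086
  bounce: vy ← 0.73·16.086 = 11.742
Arc 2: start y=0.000, vy=11.742 → t=2.394, apex=7.028, x_land=25.908, impact vy=-11.742
  bounce: vy ← 0.73·11.742 = 8.572
Arc 3: start y=0.000, vy=8.572 → t=1.748, apex=3.745, x_land=34.664, impact vy=-8.572
  bounce: vy ← 0.73·8.572 = 6.258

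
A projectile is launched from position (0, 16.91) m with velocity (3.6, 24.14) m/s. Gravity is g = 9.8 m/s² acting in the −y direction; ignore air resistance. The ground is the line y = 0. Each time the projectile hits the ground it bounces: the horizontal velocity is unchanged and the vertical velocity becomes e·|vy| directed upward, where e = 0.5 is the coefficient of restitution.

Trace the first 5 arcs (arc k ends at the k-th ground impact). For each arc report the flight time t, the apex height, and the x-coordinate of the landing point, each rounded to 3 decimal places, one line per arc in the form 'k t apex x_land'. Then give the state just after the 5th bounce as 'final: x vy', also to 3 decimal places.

1 5.549 46.642 19.975
2 3.085 11.660 31.081
3 1.543 2.915 36.635
4 0.771 0.729 39.412
5 0.386 0.182 40.800
final: 40.800 0.945

Arc 1: start y=16.910, vy=24.140 → t=5.549, apex=46.642, x_land=19.975, impact vy=-30.235
  bounce: vy ← 0.5·30.235 = 15.118
Arc 2: start y=0.000, vy=15.118 → t=3.085, apex=11.660, x_land=31.081, impact vy=-15.118
  bounce: vy ← 0.5·15.118 = 7.559
Arc 3: start y=0.000, vy=7.559 → t=1.543, apex=2.915, x_land=36.635, impact vy=-7.559
  bounce: vy ← 0.5·7.559 = 3.779
Arc 4: start y=0.000, vy=3.779 → t=0.771, apex=0.729, x_land=39.412, impact vy=-3.779
  bounce: vy ← 0.5·3.779 = 1.890
Arc 5: start y=0.000, vy=1.890 → t=0.386, apex=0.182, x_land=40.800, impact vy=-1.890
  bounce: vy ← 0.5·1.890 = 0.945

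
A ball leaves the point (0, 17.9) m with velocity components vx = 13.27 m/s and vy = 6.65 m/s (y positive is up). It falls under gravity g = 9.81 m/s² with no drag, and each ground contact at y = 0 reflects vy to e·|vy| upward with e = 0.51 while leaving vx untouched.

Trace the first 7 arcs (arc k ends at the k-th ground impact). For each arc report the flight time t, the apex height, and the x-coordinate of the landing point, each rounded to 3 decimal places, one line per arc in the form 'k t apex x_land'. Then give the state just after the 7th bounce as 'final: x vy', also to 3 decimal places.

1 2.705 20.154 35.894
2 2.068 5.242 63.331
3 1.054 1.363 77.324
4 0.538 0.355 84.460
5 0.274 0.092 88.099
6 0.140 0.024 89.956
7 0.071 0.006 90.902
final: 90.902 0.178

Arc 1: start y=17.900, vy=6.650 → t=2.705, apex=20.154, x_land=35.894, impact vy=-19.885
  bounce: vy ← 0.51·19.885 = 10.141
Arc 2: start y=0.000, vy=10.141 → t=2.068, apex=5.242, x_land=63.331, impact vy=-10.141
  bounce: vy ← 0.51·10.141 = 5.172
Arc 3: start y=0.000, vy=5.172 → t=1.054, apex=1.363, x_land=77.324, impact vy=-5.172
  bounce: vy ← 0.51·5.172 = 2.638
Arc 4: start y=0.000, vy=2.638 → t=0.538, apex=0.355, x_land=84.460, impact vy=-2.638
  bounce: vy ← 0.51·2.638 = 1.345
Arc 5: start y=0.000, vy=1.345 → t=0.274, apex=0.092, x_land=88.099, impact vy=-1.345
  bounce: vy ← 0.51·1.345 = 0.686
Arc 6: start y=0.000, vy=0.686 → t=0.140, apex=0.024, x_land=89.956, impact vy=-0.686
  bounce: vy ← 0.51·0.686 = 0.350
Arc 7: start y=0.000, vy=0.350 → t=0.071, apex=0.006, x_land=90.902, impact vy=-0.350
  bounce: vy ← 0.51·0.350 = 0.178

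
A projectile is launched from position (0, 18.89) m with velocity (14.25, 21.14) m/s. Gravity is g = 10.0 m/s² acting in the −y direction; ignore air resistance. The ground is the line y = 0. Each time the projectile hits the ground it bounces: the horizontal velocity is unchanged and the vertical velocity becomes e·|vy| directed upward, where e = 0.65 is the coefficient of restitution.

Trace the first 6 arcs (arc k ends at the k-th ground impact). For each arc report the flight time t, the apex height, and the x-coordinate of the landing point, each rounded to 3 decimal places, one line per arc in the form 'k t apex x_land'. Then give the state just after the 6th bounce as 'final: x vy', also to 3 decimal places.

1 4.986 41.235 71.047
2 3.733 17.422 124.246
3 2.427 7.361 158.826
4 1.577 3.110 181.303
5 1.025 1.314 195.913
6 0.666 0.555 205.409
final: 205.409 2.166

Arc 1: start y=18.890, vy=21.140 → t=4.986, apex=41.235, x_land=71.047, impact vy=-28.718
  bounce: vy ← 0.65·28.718 = 18.666
Arc 2: start y=0.000, vy=18.666 → t=3.733, apex=17.422, x_land=124.246, impact vy=-18.666
  bounce: vy ← 0.65·18.666 = 12.133
Arc 3: start y=0.000, vy=12.133 → t=2.427, apex=7.361, x_land=158.826, impact vy=-12.133
  bounce: vy ← 0.65·12.133 = 7.887
Arc 4: start y=0.000, vy=7.887 → t=1.577, apex=3.110, x_land=181.303, impact vy=-7.887
  bounce: vy ← 0.65·7.887 = 5.126
Arc 5: start y=0.000, vy=5.126 → t=1.025, apex=1.314, x_land=195.913, impact vy=-5.126
  bounce: vy ← 0.65·5.126 = 3.332
Arc 6: start y=0.000, vy=3.332 → t=0.666, apex=0.555, x_land=205.409, impact vy=-3.332
  bounce: vy ← 0.65·3.332 = 2.166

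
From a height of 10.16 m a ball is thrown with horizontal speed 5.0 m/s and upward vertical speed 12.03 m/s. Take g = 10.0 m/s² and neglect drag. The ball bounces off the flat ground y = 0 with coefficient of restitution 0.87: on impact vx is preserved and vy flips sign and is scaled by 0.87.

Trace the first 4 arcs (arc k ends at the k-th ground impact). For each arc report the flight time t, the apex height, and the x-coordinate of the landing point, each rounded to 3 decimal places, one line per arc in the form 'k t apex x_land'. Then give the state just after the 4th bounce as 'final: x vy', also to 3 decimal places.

Arc 1: start y=10.160, vy=12.030 → t=3.068, apex=17.396, x_land=15.341, impact vy=-18.653
  bounce: vy ← 0.87·18.653 = 16.228
Arc 2: start y=0.000, vy=16.228 → t=3.246, apex=13.167, x_land=31.569, impact vy=-16.228
  bounce: vy ← 0.87·16.228 = 14.118
Arc 3: start y=0.000, vy=14.118 → t=2.824, apex=9.966, x_land=45.687, impact vy=-14.118
  bounce: vy ← 0.87·14.118 = 12.283
Arc 4: start y=0.000, vy=12.283 → t=2.457, apex=7.543, x_land=57.970, impact vy=-12.283
  bounce: vy ← 0.87·12.283 = 10.686

1 3.068 17.396 15.341
2 3.246 13.167 31.569
3 2.824 9.966 45.687
4 2.457 7.543 57.970
final: 57.970 10.686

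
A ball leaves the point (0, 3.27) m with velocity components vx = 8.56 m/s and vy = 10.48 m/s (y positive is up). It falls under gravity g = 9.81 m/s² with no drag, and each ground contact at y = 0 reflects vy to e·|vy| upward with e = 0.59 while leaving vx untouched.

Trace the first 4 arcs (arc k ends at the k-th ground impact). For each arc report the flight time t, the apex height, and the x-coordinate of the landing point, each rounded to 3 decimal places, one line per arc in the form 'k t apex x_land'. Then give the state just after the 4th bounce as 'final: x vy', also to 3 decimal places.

Arc 1: start y=3.270, vy=10.480 → t=2.413, apex=8.868, x_land=20.654, impact vy=-13.190
  bounce: vy ← 0.59·13.190 = 7.782
Arc 2: start y=0.000, vy=7.782 → t=1.587, apex=3.087, x_land=34.236, impact vy=-7.782
  bounce: vy ← 0.59·7.782 = 4.592
Arc 3: start y=0.000, vy=4.592 → t=0.936, apex=1.075, x_land=42.249, impact vy=-4.592
  bounce: vy ← 0.59·4.592 = 2.709
Arc 4: start y=0.000, vy=2.709 → t=0.552, apex=0.374, x_land=46.977, impact vy=-2.709
  bounce: vy ← 0.59·2.709 = 1.598

1 2.413 8.868 20.654
2 1.587 3.087 34.236
3 0.936 1.075 42.249
4 0.552 0.374 46.977
final: 46.977 1.598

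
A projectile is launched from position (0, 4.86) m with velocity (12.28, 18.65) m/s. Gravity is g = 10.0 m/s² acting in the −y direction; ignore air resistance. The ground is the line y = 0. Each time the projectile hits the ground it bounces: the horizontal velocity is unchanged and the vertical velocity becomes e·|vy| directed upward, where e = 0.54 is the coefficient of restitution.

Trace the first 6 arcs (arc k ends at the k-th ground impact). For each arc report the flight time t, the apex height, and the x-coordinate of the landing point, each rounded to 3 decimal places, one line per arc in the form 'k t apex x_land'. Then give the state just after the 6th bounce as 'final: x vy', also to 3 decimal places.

Arc 1: start y=4.860, vy=18.650 → t=3.975, apex=22.251, x_land=48.808, impact vy=-21.096
  bounce: vy ← 0.54·21.096 = 11.392
Arc 2: start y=0.000, vy=11.392 → t=2.278, apex=6.488, x_land=76.785, impact vy=-11.392
  bounce: vy ← 0.54·11.392 = 6.151
Arc 3: start y=0.000, vy=6.151 → t=1.230, apex=1.892, x_land=91.893, impact vy=-6.151
  bounce: vy ← 0.54·6.151 = 3.322
Arc 4: start y=0.000, vy=3.322 → t=0.664, apex=0.552, x_land=100.052, impact vy=-3.322
  bounce: vy ← 0.54·3.322 = 1.794
Arc 5: start y=0.000, vy=1.794 → t=0.359, apex=0.161, x_land=104.457, impact vy=-1.794
  bounce: vy ← 0.54·1.794 = 0.969
Arc 6: start y=0.000, vy=0.969 → t=0.194, apex=0.047, x_land=106.836, impact vy=-0.969
  bounce: vy ← 0.54·0.969 = 0.523

1 3.975 22.251 48.808
2 2.278 6.488 76.785
3 1.230 1.892 91.893
4 0.664 0.552 100.052
5 0.359 0.161 104.457
6 0.194 0.047 106.836
final: 106.836 0.523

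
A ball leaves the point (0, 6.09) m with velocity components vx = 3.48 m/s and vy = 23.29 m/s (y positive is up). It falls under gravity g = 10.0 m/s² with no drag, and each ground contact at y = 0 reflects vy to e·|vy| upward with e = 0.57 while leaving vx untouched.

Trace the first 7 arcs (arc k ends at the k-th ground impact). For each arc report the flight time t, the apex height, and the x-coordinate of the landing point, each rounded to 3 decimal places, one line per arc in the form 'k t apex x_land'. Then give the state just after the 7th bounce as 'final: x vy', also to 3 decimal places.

1 4.906 33.211 17.074
2 2.938 10.790 27.298
3 1.675 3.506 33.126
4 0.955 1.139 36.448
5 0.544 0.370 38.342
6 0.310 0.120 39.421
7 0.177 0.039 40.036
final: 40.036 0.504

Arc 1: start y=6.090, vy=23.290 → t=4.906, apex=33.211, x_land=17.074, impact vy=-25.773
  bounce: vy ← 0.57·25.773 = 14.690
Arc 2: start y=0.000, vy=14.690 → t=2.938, apex=10.790, x_land=27.298, impact vy=-14.690
  bounce: vy ← 0.57·14.690 = 8.374
Arc 3: start y=0.000, vy=8.374 → t=1.675, apex=3.506, x_land=33.126, impact vy=-8.374
  bounce: vy ← 0.57·8.374 = 4.773
Arc 4: start y=0.000, vy=4.773 → t=0.955, apex=1.139, x_land=36.448, impact vy=-4.773
  bounce: vy ← 0.57·4.773 = 2.721
Arc 5: start y=0.000, vy=2.721 → t=0.544, apex=0.370, x_land=38.342, impact vy=-2.721
  bounce: vy ← 0.57·2.721 = 1.551
Arc 6: start y=0.000, vy=1.551 → t=0.310, apex=0.120, x_land=39.421, impact vy=-1.551
  bounce: vy ← 0.57·1.551 = 0.884
Arc 7: start y=0.000, vy=0.884 → t=0.177, apex=0.039, x_land=40.036, impact vy=-0.884
  bounce: vy ← 0.57·0.884 = 0.504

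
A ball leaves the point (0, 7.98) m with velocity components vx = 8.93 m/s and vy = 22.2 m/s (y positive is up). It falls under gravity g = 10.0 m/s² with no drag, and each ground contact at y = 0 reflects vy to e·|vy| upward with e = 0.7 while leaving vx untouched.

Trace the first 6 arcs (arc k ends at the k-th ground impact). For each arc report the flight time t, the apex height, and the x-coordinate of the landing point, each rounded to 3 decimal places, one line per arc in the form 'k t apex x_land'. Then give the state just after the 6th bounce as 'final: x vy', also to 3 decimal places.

Arc 1: start y=7.980, vy=22.200 → t=4.774, apex=32.622, x_land=42.634, impact vy=-25.543
  bounce: vy ← 0.7·25.543 = 17.880
Arc 2: start y=0.000, vy=17.880 → t=3.576, apex=15.985, x_land=74.568, impact vy=-17.880
  bounce: vy ← 0.7·17.880 = 12.516
Arc 3: start y=0.000, vy=12.516 → t=2.503, apex=7.833, x_land=96.922, impact vy=-12.516
  bounce: vy ← 0.7·12.516 = 8.761
Arc 4: start y=0.000, vy=8.761 → t=1.752, apex=3.838, x_land=112.569, impact vy=-8.761
  bounce: vy ← 0.7·8.761 = 6.133
Arc 5: start y=0.000, vy=6.133 → t=1.227, apex=1.881, x_land=123.523, impact vy=-6.133
  bounce: vy ← 0.7·6.133 = 4.293
Arc 6: start y=0.000, vy=4.293 → t=0.859, apex=0.921, x_land=131.190, impact vy=-4.293
  bounce: vy ← 0.7·4.293 = 3.005

1 4.774 32.622 42.634
2 3.576 15.985 74.568
3 2.503 7.833 96.922
4 1.752 3.838 112.569
5 1.227 1.881 123.523
6 0.859 0.921 131.190
final: 131.190 3.005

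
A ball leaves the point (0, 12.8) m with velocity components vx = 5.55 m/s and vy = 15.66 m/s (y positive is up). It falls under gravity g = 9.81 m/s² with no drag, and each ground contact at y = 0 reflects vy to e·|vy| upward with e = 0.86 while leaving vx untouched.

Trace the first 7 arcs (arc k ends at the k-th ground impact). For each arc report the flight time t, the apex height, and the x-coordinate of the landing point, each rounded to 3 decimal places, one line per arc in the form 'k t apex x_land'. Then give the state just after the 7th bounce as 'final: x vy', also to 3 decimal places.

1 3.867 25.299 21.464
2 3.906 18.711 43.144
3 3.359 13.839 61.789
4 2.889 10.235 77.823
5 2.485 7.570 91.613
6 2.137 5.599 103.472
7 1.838 4.141 113.670
final: 113.670 7.752

Arc 1: start y=12.800, vy=15.660 → t=3.867, apex=25.299, x_land=21.464, impact vy=-22.279
  bounce: vy ← 0.86·22.279 = 19.160
Arc 2: start y=0.000, vy=19.160 → t=3.906, apex=18.711, x_land=43.144, impact vy=-19.160
  bounce: vy ← 0.86·19.160 = 16.478
Arc 3: start y=0.000, vy=16.478 → t=3.359, apex=13.839, x_land=61.789, impact vy=-16.478
  bounce: vy ← 0.86·16.478 = 14.171
Arc 4: start y=0.000, vy=14.171 → t=2.889, apex=10.235, x_land=77.823, impact vy=-14.171
  bounce: vy ← 0.86·14.171 = 12.187
Arc 5: start y=0.000, vy=12.187 → t=2.485, apex=7.570, x_land=91.613, impact vy=-12.187
  bounce: vy ← 0.86·12.187 = 10.481
Arc 6: start y=0.000, vy=10.481 → t=2.137, apex=5.599, x_land=103.472, impact vy=-10.481
  bounce: vy ← 0.86·10.481 = 9.014
Arc 7: start y=0.000, vy=9.014 → t=1.838, apex=4.141, x_land=113.670, impact vy=-9.014
  bounce: vy ← 0.86·9.014 = 7.752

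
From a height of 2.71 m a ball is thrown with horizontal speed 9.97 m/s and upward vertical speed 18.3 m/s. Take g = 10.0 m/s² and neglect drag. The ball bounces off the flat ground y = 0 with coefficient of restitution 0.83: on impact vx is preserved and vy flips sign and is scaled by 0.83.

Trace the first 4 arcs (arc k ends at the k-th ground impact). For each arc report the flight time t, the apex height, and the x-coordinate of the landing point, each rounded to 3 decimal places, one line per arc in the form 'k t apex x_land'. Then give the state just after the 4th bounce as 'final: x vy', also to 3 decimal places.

1 3.803 19.455 37.911
2 3.274 13.402 70.557
3 2.718 9.233 97.653
4 2.256 6.360 120.143
final: 120.143 9.361

Arc 1: start y=2.710, vy=18.300 → t=3.803, apex=19.455, x_land=37.911, impact vy=-19.725
  bounce: vy ← 0.83·19.725 = 16.372
Arc 2: start y=0.000, vy=16.372 → t=3.274, apex=13.402, x_land=70.557, impact vy=-16.372
  bounce: vy ← 0.83·16.372 = 13.589
Arc 3: start y=0.000, vy=13.589 → t=2.718, apex=9.233, x_land=97.653, impact vy=-13.589
  bounce: vy ← 0.83·13.589 = 11.279
Arc 4: start y=0.000, vy=11.279 → t=2.256, apex=6.360, x_land=120.143, impact vy=-11.279
  bounce: vy ← 0.83·11.279 = 9.361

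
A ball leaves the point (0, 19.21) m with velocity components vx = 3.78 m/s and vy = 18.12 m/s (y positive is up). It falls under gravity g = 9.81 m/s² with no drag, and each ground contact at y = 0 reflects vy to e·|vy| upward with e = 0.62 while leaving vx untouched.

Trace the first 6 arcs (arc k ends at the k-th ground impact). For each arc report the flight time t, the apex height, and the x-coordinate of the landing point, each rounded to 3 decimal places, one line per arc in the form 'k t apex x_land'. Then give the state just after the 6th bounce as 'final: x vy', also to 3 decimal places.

1 4.554 35.945 17.215
2 3.357 13.817 29.903
3 2.081 5.311 37.770
4 1.290 2.042 42.648
5 0.800 0.785 45.672
6 0.496 0.302 47.547
final: 47.547 1.508

Arc 1: start y=19.210, vy=18.120 → t=4.554, apex=35.945, x_land=17.215, impact vy=-26.556
  bounce: vy ← 0.62·26.556 = 16.465
Arc 2: start y=0.000, vy=16.465 → t=3.357, apex=13.817, x_land=29.903, impact vy=-16.465
  bounce: vy ← 0.62·16.465 = 10.208
Arc 3: start y=0.000, vy=10.208 → t=2.081, apex=5.311, x_land=37.770, impact vy=-10.208
  bounce: vy ← 0.62·10.208 = 6.329
Arc 4: start y=0.000, vy=6.329 → t=1.290, apex=2.042, x_land=42.648, impact vy=-6.329
  bounce: vy ← 0.62·6.329 = 3.924
Arc 5: start y=0.000, vy=3.924 → t=0.800, apex=0.785, x_land=45.672, impact vy=-3.924
  bounce: vy ← 0.62·3.924 = 2.433
Arc 6: start y=0.000, vy=2.433 → t=0.496, apex=0.302, x_land=47.547, impact vy=-2.433
  bounce: vy ← 0.62·2.433 = 1.508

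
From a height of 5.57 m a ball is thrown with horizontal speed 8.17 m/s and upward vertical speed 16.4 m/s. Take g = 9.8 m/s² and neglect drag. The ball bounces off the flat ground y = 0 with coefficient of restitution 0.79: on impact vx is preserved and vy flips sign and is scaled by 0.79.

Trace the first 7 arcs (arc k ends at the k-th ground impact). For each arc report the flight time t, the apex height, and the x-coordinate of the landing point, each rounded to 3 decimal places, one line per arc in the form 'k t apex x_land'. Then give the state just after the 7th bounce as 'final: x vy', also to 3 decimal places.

Arc 1: start y=5.570, vy=16.400 → t=3.658, apex=19.292, x_land=29.884, impact vy=-19.446
  bounce: vy ← 0.79·19.446 = 15.362
Arc 2: start y=0.000, vy=15.362 → t=3.135, apex=12.040, x_land=55.497, impact vy=-15.362
  bounce: vy ← 0.79·15.362 = 12.136
Arc 3: start y=0.000, vy=12.136 → t=2.477, apex=7.514, x_land=75.732, impact vy=-12.136
  bounce: vy ← 0.79·12.136 = 9.587
Arc 4: start y=0.000, vy=9.587 → t=1.957, apex=4.690, x_land=91.718, impact vy=-9.587
  bounce: vy ← 0.79·9.587 = 7.574
Arc 5: start y=0.000, vy=7.574 → t=1.546, apex=2.927, x_land=104.347, impact vy=-7.574
  bounce: vy ← 0.79·7.574 = 5.984
Arc 6: start y=0.000, vy=5.984 → t=1.221, apex=1.827, x_land=114.323, impact vy=-5.984
  bounce: vy ← 0.79·5.984 = 4.727
Arc 7: start y=0.000, vy=4.727 → t=0.965, apex=1.140, x_land=122.205, impact vy=-4.727
  bounce: vy ← 0.79·4.727 = 3.734

1 3.658 19.292 29.884
2 3.135 12.040 55.497
3 2.477 7.514 75.732
4 1.957 4.690 91.718
5 1.546 2.927 104.347
6 1.221 1.827 114.323
7 0.965 1.140 122.205
final: 122.205 3.734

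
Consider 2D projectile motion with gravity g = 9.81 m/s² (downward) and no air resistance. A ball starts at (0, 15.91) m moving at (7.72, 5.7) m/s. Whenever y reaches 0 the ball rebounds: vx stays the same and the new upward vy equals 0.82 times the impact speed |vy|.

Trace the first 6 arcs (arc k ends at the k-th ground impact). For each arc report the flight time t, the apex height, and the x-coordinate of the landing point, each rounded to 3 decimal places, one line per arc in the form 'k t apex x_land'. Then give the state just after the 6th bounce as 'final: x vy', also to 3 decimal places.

1 2.473 17.566 19.095
2 3.104 11.811 43.055
3 2.545 7.942 62.701
4 2.087 5.340 78.812
5 1.711 3.591 92.022
6 1.403 2.414 102.855
final: 102.855 5.644

Arc 1: start y=15.910, vy=5.700 → t=2.473, apex=17.566, x_land=19.095, impact vy=-18.565
  bounce: vy ← 0.82·18.565 = 15.223
Arc 2: start y=0.000, vy=15.223 → t=3.104, apex=11.811, x_land=43.055, impact vy=-15.223
  bounce: vy ← 0.82·15.223 = 12.483
Arc 3: start y=0.000, vy=12.483 → t=2.545, apex=7.942, x_land=62.701, impact vy=-12.483
  bounce: vy ← 0.82·12.483 = 10.236
Arc 4: start y=0.000, vy=10.236 → t=2.087, apex=5.340, x_land=78.812, impact vy=-10.236
  bounce: vy ← 0.82·10.236 = 8.393
Arc 5: start y=0.000, vy=8.393 → t=1.711, apex=3.591, x_land=92.022, impact vy=-8.393
  bounce: vy ← 0.82·8.393 = 6.883
Arc 6: start y=0.000, vy=6.883 → t=1.403, apex=2.414, x_land=102.855, impact vy=-6.883
  bounce: vy ← 0.82·6.883 = 5.644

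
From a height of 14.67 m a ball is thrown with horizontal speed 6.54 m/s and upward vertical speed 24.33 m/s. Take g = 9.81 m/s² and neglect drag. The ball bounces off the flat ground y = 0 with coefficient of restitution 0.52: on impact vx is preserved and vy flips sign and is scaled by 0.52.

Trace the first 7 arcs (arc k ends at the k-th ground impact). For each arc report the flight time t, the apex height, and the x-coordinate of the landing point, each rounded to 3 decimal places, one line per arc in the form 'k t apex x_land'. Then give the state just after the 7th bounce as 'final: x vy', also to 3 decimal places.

1 5.504 44.841 35.994
2 3.144 12.125 56.559
3 1.635 3.279 67.253
4 0.850 0.887 72.813
5 0.442 0.240 75.705
6 0.230 0.065 77.209
7 0.120 0.018 77.991
final: 77.991 0.305

Arc 1: start y=14.670, vy=24.330 → t=5.504, apex=44.841, x_land=35.994, impact vy=-29.661
  bounce: vy ← 0.52·29.661 = 15.424
Arc 2: start y=0.000, vy=15.424 → t=3.144, apex=12.125, x_land=56.559, impact vy=-15.424
  bounce: vy ← 0.52·15.424 = 8.020
Arc 3: start y=0.000, vy=8.020 → t=1.635, apex=3.279, x_land=67.253, impact vy=-8.020
  bounce: vy ← 0.52·8.020 = 4.171
Arc 4: start y=0.000, vy=4.171 → t=0.850, apex=0.887, x_land=72.813, impact vy=-4.171
  bounce: vy ← 0.52·4.171 = 2.169
Arc 5: start y=0.000, vy=2.169 → t=0.442, apex=0.240, x_land=75.705, impact vy=-2.169
  bounce: vy ← 0.52·2.169 = 1.128
Arc 6: start y=0.000, vy=1.128 → t=0.230, apex=0.065, x_land=77.209, impact vy=-1.128
  bounce: vy ← 0.52·1.128 = 0.586
Arc 7: start y=0.000, vy=0.586 → t=0.120, apex=0.018, x_land=77.991, impact vy=-0.586
  bounce: vy ← 0.52·0.586 = 0.305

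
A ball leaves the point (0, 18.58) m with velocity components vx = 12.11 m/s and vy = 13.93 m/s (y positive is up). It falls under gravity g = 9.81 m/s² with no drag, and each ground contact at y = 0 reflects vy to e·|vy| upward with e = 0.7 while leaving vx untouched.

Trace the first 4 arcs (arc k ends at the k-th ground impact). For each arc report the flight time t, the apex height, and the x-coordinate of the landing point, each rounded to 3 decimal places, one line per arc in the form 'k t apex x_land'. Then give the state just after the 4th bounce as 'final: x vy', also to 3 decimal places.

Arc 1: start y=18.580, vy=13.930 → t=3.829, apex=28.470, x_land=46.372, impact vy=-23.634
  bounce: vy ← 0.7·23.634 = 16.544
Arc 2: start y=0.000, vy=16.544 → t=3.373, apex=13.950, x_land=87.217, impact vy=-16.544
  bounce: vy ← 0.7·16.544 = 11.581
Arc 3: start y=0.000, vy=11.581 → t=2.361, apex=6.836, x_land=115.809, impact vy=-11.581
  bounce: vy ← 0.7·11.581 = 8.107
Arc 4: start y=0.000, vy=8.107 → t=1.653, apex=3.349, x_land=135.824, impact vy=-8.107
  bounce: vy ← 0.7·8.107 = 5.675

1 3.829 28.470 46.372
2 3.373 13.950 87.217
3 2.361 6.836 115.809
4 1.653 3.349 135.824
final: 135.824 5.675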